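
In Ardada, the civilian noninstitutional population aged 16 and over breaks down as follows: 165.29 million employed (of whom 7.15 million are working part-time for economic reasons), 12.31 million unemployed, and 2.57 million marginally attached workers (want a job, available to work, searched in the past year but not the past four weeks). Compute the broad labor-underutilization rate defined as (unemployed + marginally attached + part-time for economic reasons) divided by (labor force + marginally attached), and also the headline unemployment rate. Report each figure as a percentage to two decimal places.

Labor force = 165.29 + 12.31 = 177.60 million.
Numerator = 12.31 + 2.57 + 7.15 = 22.03 million.
Denominator = 177.60 + 2.57 = 180.17 million.
Broad rate = 22.03 / 180.17 = 12.23%.
Headline unemployment rate = 12.31 / 177.60 = 6.93%.

Broad underutilization rate ≈ 12.23%; headline unemployment rate ≈ 6.93%.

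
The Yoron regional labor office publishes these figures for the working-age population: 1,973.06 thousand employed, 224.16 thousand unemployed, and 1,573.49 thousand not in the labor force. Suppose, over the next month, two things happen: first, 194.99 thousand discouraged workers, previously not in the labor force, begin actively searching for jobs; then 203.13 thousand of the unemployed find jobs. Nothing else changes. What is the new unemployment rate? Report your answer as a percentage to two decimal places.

Initially, labor force = 1,973.06 + 224.16 = 2,197.22 thousand, so u = 224.16/2,197.22 = 10.20%.
After the first change, unemployed and labor force both rise by 194.99 → E = 1,973.06, U = 419.15, labor force = 2,392.21 thousand.
After the second change, unemployed falls and employed rises by 203.13; labor force unchanged → E = 2,176.19, U = 216.02, labor force = 2,392.21 thousand.
New unemployment rate = 216.02 / 2,392.21 = 9.03%.

New unemployment rate ≈ 9.03%.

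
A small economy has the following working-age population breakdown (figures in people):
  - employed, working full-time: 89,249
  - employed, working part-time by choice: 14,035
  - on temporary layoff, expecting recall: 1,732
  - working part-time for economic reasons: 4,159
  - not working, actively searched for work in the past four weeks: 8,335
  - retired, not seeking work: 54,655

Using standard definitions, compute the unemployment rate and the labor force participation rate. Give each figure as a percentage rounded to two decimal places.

Employed = 89,249 + 14,035 + 4,159 = 107,443 (anyone who worked, including part-time for economic reasons, counts as employed).
Unemployed = 1,732 + 8,335 = 10,067 (jobless and actively searching, or on temporary layoff).
Labor force = 107,443 + 10,067 = 117,510.
Not in labor force = 54,655 (those not working and not actively searching are outside the labor force).
Civilian working-age population = 117,510 + 54,655 = 172,165.
Unemployment rate = 10,067 / 117,510 = 8.57%.
Labor force participation rate = 117,510 / 172,165 = 68.25%.

Unemployment rate ≈ 8.57%; labor force participation rate ≈ 68.25%.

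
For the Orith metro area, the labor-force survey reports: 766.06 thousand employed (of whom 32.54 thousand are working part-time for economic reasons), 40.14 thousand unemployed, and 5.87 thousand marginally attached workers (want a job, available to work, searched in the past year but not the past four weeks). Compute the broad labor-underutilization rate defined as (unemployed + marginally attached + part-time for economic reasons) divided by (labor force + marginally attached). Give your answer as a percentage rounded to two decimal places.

Broad underutilization rate ≈ 9.67%.

Labor force = 766.06 + 40.14 = 806.20 thousand.
Numerator = 40.14 + 5.87 + 32.54 = 78.55 thousand.
Denominator = 806.20 + 5.87 = 812.07 thousand.
Broad rate = 78.55 / 812.07 = 9.67%.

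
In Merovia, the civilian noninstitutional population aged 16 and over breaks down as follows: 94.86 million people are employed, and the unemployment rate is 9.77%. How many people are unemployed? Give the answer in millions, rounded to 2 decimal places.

About 10.27 million are unemployed.

Let U be the number unemployed. The labor force is E + U, and U/(E+U) = 0.0977.
So U = 0.0977 × 94.86 / (1 − 0.0977) = 9.2678 / 0.9023 ≈ 10.27 million.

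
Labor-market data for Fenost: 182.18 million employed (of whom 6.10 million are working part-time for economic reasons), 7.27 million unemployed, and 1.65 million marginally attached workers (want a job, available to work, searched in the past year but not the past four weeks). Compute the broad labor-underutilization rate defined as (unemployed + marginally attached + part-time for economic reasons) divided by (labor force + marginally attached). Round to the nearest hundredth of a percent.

Labor force = 182.18 + 7.27 = 189.45 million.
Numerator = 7.27 + 1.65 + 6.10 = 15.02 million.
Denominator = 189.45 + 1.65 = 191.10 million.
Broad rate = 15.02 / 191.10 = 7.86%.

Broad underutilization rate ≈ 7.86%.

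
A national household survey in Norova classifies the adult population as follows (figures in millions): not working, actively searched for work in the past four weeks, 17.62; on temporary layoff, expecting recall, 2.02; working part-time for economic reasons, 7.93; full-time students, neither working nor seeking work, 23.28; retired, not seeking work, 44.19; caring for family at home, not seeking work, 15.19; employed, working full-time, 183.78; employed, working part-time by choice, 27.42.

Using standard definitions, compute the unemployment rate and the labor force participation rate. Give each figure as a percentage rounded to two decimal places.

Unemployment rate ≈ 8.23%; labor force participation rate ≈ 74.28%.

Employed = 7.93 + 183.78 + 27.42 = 219.13 million (anyone who worked, including part-time for economic reasons, counts as employed).
Unemployed = 17.62 + 2.02 = 19.64 million (jobless and actively searching, or on temporary layoff).
Labor force = 219.13 + 19.64 = 238.77 million.
Not in labor force = 23.28 + 44.19 + 15.19 = 82.66 million (those not working and not actively searching are outside the labor force).
Civilian working-age population = 238.77 + 82.66 = 321.43 million.
Unemployment rate = 19.64 / 238.77 = 8.23%.
Labor force participation rate = 238.77 / 321.43 = 74.28%.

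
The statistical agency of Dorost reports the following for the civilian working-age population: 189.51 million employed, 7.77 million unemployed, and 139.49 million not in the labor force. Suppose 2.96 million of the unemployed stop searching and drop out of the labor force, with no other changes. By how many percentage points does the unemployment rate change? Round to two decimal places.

The unemployment rate changes by −1.46 percentage points.

Initially, labor force = 189.51 + 7.77 = 197.28 million, so u = 7.77/197.28 = 3.94%.
After the change, unemployed and labor force both fall by 2.96 → E = 189.51, U = 4.81, labor force = 194.32 million.
New unemployment rate = 4.81 / 194.32 = 2.48%.
Change = 2.48% − 3.94% = −1.46 percentage points.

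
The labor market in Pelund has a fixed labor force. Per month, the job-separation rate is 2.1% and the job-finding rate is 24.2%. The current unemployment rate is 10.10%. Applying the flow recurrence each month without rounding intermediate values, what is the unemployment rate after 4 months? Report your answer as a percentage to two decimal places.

With a fixed labor force, u_{t+1} = u_t + s·(1−u_t) − f·u_t = u_t·(1−s−f) + s.
Here 1−s−f = 0.737 and s = 0.021.
u_1 = 0.101000 × 0.737 + 0.021 = 0.095437.
u_2 = 0.095437 × 0.737 + 0.021 = 0.091337.
u_3 = 0.091337 × 0.737 + 0.021 = 0.088315.
u_4 = 0.088315 × 0.737 + 0.021 = 0.086088.

Unemployment rate after four months ≈ 8.61%.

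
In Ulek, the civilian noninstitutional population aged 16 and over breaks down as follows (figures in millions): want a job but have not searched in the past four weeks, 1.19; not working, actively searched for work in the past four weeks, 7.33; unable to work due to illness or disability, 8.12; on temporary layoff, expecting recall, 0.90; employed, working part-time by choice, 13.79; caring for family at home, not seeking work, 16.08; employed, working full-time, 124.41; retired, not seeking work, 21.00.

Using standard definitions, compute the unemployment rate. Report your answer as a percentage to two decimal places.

Employed = 13.79 + 124.41 = 138.20 million.
Unemployed = 7.33 + 0.90 = 8.23 million (jobless and actively searching, or on temporary layoff).
Labor force = 138.20 + 8.23 = 146.43 million.
Unemployment rate = 8.23 / 146.43 = 5.62%.

Unemployment rate ≈ 5.62%.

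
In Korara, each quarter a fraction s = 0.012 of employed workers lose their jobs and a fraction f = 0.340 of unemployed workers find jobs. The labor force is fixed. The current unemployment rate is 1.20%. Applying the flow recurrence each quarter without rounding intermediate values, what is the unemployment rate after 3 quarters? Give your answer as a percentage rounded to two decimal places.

With a fixed labor force, u_{t+1} = u_t + s·(1−u_t) − f·u_t = u_t·(1−s−f) + s.
Here 1−s−f = 0.648 and s = 0.012.
u_1 = 0.012000 × 0.648 + 0.012 = 0.019776.
u_2 = 0.019776 × 0.648 + 0.012 = 0.024815.
u_3 = 0.024815 × 0.648 + 0.012 = 0.028080.

Unemployment rate after three quarters ≈ 2.81%.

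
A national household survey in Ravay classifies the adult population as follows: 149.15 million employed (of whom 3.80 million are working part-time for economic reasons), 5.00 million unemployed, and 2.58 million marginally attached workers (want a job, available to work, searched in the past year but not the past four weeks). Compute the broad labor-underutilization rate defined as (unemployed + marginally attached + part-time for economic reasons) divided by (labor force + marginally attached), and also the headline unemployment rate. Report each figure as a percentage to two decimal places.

Broad underutilization rate ≈ 7.26%; headline unemployment rate ≈ 3.24%.

Labor force = 149.15 + 5.00 = 154.15 million.
Numerator = 5.00 + 2.58 + 3.80 = 11.38 million.
Denominator = 154.15 + 2.58 = 156.73 million.
Broad rate = 11.38 / 156.73 = 7.26%.
Headline unemployment rate = 5.00 / 154.15 = 3.24%.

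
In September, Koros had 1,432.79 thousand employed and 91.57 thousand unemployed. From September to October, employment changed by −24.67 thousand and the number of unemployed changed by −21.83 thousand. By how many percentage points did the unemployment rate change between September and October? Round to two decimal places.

The unemployment rate changed by −1.29 percentage points.

September: labor force = 1,432.79 + 91.57 = 1,524.36; u = 91.57/1,524.36 = 6.01%.
October: labor force = 1,408.12 + 69.74 = 1,477.86; u = 69.74/1,477.86 = 4.72%.
Change = 4.72% − 6.01% = −1.29 pp.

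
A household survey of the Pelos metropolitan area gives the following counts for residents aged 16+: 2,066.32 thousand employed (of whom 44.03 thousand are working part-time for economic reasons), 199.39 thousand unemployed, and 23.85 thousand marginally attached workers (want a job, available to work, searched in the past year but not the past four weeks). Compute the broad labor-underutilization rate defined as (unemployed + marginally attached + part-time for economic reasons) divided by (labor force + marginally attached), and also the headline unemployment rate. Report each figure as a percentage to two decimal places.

Broad underutilization rate ≈ 11.67%; headline unemployment rate ≈ 8.80%.

Labor force = 2,066.32 + 199.39 = 2,265.71 thousand.
Numerator = 199.39 + 23.85 + 44.03 = 267.27 thousand.
Denominator = 2,265.71 + 23.85 = 2,289.56 thousand.
Broad rate = 267.27 / 2,289.56 = 11.67%.
Headline unemployment rate = 199.39 / 2,265.71 = 8.80%.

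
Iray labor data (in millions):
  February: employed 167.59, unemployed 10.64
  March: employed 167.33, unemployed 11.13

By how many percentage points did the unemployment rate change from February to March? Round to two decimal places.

The unemployment rate changed by +0.27 percentage points.

February: labor force = 167.59 + 10.64 = 178.23; u = 10.64/178.23 = 5.97%.
March: labor force = 167.33 + 11.13 = 178.46; u = 11.13/178.46 = 6.24%.
Change = 6.24% − 5.97% = +0.27 pp.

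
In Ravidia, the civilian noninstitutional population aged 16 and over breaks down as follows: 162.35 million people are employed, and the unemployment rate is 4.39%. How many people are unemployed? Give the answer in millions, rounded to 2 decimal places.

Let U be the number unemployed. The labor force is E + U, and U/(E+U) = 0.0439.
So U = 0.0439 × 162.35 / (1 − 0.0439) = 7.1272 / 0.9561 ≈ 7.45 million.

About 7.45 million are unemployed.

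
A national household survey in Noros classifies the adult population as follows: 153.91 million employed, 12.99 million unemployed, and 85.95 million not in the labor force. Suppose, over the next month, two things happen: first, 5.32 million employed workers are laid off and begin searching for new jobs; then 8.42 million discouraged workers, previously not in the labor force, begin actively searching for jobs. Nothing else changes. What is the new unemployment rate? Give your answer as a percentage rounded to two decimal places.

New unemployment rate ≈ 15.25%.

Initially, labor force = 153.91 + 12.99 = 166.90 million, so u = 12.99/166.90 = 7.78%.
After the first change, employed falls and unemployed rises by 5.32; labor force unchanged → E = 148.59, U = 18.31, labor force = 166.90 million.
After the second change, unemployed and labor force both rise by 8.42 → E = 148.59, U = 26.73, labor force = 175.32 million.
New unemployment rate = 26.73 / 175.32 = 15.25%.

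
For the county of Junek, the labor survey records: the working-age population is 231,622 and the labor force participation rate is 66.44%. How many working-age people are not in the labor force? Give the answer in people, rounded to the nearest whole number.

About 77,732 are not in the labor force.

Share not in the labor force = 1 − 0.6644 = 0.3356.
Not in labor force = 0.3356 × 231,622 ≈ 77,732.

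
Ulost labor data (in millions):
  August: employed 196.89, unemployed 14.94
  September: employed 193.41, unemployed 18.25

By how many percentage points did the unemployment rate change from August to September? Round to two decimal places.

The unemployment rate changed by +1.57 percentage points.

August: labor force = 196.89 + 14.94 = 211.83; u = 14.94/211.83 = 7.05%.
September: labor force = 193.41 + 18.25 = 211.66; u = 18.25/211.66 = 8.62%.
Change = 8.62% − 7.05% = +1.57 pp.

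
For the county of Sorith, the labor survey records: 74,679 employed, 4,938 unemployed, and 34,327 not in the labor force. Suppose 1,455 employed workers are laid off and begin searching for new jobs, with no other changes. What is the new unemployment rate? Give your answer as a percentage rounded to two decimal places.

Initially, labor force = 74,679 + 4,938 = 79,617, so u = 4,938/79,617 = 6.20%.
After the change, employed falls and unemployed rises by 1,455; labor force unchanged → E = 73,224, U = 6,393, labor force = 79,617.
New unemployment rate = 6,393 / 79,617 = 8.03%.

New unemployment rate ≈ 8.03%.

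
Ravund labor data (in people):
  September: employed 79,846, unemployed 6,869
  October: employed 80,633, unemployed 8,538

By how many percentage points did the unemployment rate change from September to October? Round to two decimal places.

The unemployment rate changed by +1.65 percentage points.

September: labor force = 79,846 + 6,869 = 86,715; u = 6,869/86,715 = 7.92%.
October: labor force = 80,633 + 8,538 = 89,171; u = 8,538/89,171 = 9.57%.
Change = 9.57% − 7.92% = +1.65 pp.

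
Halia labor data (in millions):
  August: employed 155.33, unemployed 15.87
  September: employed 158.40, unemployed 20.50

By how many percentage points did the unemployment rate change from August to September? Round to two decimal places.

August: labor force = 155.33 + 15.87 = 171.20; u = 15.87/171.20 = 9.27%.
September: labor force = 158.40 + 20.50 = 178.90; u = 20.50/178.90 = 11.46%.
Change = 11.46% − 9.27% = +2.19 pp.

The unemployment rate changed by +2.19 percentage points.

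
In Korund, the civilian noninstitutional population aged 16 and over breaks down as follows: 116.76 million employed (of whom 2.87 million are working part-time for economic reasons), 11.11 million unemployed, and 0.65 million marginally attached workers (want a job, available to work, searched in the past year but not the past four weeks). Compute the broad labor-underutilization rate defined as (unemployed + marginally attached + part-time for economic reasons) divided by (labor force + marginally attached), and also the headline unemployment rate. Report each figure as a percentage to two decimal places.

Labor force = 116.76 + 11.11 = 127.87 million.
Numerator = 11.11 + 0.65 + 2.87 = 14.63 million.
Denominator = 127.87 + 0.65 = 128.52 million.
Broad rate = 14.63 / 128.52 = 11.38%.
Headline unemployment rate = 11.11 / 127.87 = 8.69%.

Broad underutilization rate ≈ 11.38%; headline unemployment rate ≈ 8.69%.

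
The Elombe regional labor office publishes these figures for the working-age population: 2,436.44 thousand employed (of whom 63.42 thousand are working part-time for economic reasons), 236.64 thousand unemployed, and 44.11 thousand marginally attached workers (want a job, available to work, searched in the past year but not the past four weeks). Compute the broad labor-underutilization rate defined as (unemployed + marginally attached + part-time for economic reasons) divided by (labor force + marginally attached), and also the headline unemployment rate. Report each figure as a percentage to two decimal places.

Broad underutilization rate ≈ 12.67%; headline unemployment rate ≈ 8.85%.

Labor force = 2,436.44 + 236.64 = 2,673.08 thousand.
Numerator = 236.64 + 44.11 + 63.42 = 344.17 thousand.
Denominator = 2,673.08 + 44.11 = 2,717.19 thousand.
Broad rate = 344.17 / 2,717.19 = 12.67%.
Headline unemployment rate = 236.64 / 2,673.08 = 8.85%.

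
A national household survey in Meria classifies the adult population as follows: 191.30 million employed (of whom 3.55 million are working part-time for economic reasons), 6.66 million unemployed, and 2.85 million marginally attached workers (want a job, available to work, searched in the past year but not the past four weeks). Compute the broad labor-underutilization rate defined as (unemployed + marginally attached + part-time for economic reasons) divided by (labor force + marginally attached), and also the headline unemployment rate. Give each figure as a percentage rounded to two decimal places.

Labor force = 191.30 + 6.66 = 197.96 million.
Numerator = 6.66 + 2.85 + 3.55 = 13.06 million.
Denominator = 197.96 + 2.85 = 200.81 million.
Broad rate = 13.06 / 200.81 = 6.50%.
Headline unemployment rate = 6.66 / 197.96 = 3.36%.

Broad underutilization rate ≈ 6.50%; headline unemployment rate ≈ 3.36%.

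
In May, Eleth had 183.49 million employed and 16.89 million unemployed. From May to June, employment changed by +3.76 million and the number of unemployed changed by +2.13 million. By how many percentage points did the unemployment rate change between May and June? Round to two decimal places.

May: labor force = 183.49 + 16.89 = 200.38; u = 16.89/200.38 = 8.43%.
June: labor force = 187.25 + 19.02 = 206.27; u = 19.02/206.27 = 9.22%.
Change = 9.22% − 8.43% = +0.79 pp.

The unemployment rate changed by +0.79 percentage points.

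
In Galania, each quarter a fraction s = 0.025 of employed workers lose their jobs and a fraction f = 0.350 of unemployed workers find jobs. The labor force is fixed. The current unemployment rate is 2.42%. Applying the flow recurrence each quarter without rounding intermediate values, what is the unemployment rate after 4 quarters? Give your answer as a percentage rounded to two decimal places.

With a fixed labor force, u_{t+1} = u_t + s·(1−u_t) − f·u_t = u_t·(1−s−f) + s.
Here 1−s−f = 0.625 and s = 0.025.
u_1 = 0.024200 × 0.625 + 0.025 = 0.040125.
u_2 = 0.040125 × 0.625 + 0.025 = 0.050078.
u_3 = 0.050078 × 0.625 + 0.025 = 0.056299.
u_4 = 0.056299 × 0.625 + 0.025 = 0.060187.

Unemployment rate after four quarters ≈ 6.02%.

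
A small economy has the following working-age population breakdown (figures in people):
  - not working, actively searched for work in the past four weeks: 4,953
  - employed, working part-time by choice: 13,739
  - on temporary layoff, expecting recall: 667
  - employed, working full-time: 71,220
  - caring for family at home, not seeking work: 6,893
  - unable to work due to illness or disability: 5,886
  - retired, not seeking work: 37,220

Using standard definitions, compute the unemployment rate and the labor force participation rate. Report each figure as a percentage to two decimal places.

Employed = 13,739 + 71,220 = 84,959.
Unemployed = 4,953 + 667 = 5,620 (jobless and actively searching, or on temporary layoff).
Labor force = 84,959 + 5,620 = 90,579.
Not in labor force = 6,893 + 5,886 + 37,220 = 49,999 (those not working and not actively searching are outside the labor force).
Civilian working-age population = 90,579 + 49,999 = 140,578.
Unemployment rate = 5,620 / 90,579 = 6.20%.
Labor force participation rate = 90,579 / 140,578 = 64.43%.

Unemployment rate ≈ 6.20%; labor force participation rate ≈ 64.43%.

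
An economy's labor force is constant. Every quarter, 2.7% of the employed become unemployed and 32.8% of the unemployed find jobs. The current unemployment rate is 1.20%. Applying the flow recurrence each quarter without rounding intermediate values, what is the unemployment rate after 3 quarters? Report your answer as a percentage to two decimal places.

Unemployment rate after three quarters ≈ 5.89%.

With a fixed labor force, u_{t+1} = u_t + s·(1−u_t) − f·u_t = u_t·(1−s−f) + s.
Here 1−s−f = 0.645 and s = 0.027.
u_1 = 0.012000 × 0.645 + 0.027 = 0.034740.
u_2 = 0.034740 × 0.645 + 0.027 = 0.049407.
u_3 = 0.049407 × 0.645 + 0.027 = 0.058868.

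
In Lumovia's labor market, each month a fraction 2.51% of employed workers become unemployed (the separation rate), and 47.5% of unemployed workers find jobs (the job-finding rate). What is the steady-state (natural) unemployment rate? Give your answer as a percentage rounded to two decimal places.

Steady-state unemployment rate ≈ 5.02%.

At steady state the flows balance: s·E = f·U, so U/(E+U) = s/(s+f).
u* = 2.51 / (2.51 + 47.5) = 2.51 / 50.01 = 5.02%.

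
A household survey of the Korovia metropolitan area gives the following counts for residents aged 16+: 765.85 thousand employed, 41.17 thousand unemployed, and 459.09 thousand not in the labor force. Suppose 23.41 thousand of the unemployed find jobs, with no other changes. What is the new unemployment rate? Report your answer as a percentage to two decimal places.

New unemployment rate ≈ 2.20%.

Initially, labor force = 765.85 + 41.17 = 807.02 thousand, so u = 41.17/807.02 = 5.10%.
After the change, unemployed falls and employed rises by 23.41; labor force unchanged → E = 789.26, U = 17.76, labor force = 807.02 thousand.
New unemployment rate = 17.76 / 807.02 = 2.20%.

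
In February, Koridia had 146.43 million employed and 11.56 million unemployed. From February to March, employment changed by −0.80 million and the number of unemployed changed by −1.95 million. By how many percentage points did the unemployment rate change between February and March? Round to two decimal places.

The unemployment rate changed by −1.13 percentage points.

February: labor force = 146.43 + 11.56 = 157.99; u = 11.56/157.99 = 7.32%.
March: labor force = 145.63 + 9.61 = 155.24; u = 9.61/155.24 = 6.19%.
Change = 6.19% − 7.32% = −1.13 pp.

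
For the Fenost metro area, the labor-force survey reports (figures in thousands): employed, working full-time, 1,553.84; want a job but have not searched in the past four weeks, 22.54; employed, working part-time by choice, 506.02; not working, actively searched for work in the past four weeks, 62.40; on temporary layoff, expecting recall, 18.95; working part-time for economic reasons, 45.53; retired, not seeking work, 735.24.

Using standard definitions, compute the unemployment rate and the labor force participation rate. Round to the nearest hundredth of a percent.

Employed = 1,553.84 + 506.02 + 45.53 = 2,105.39 thousand (anyone who worked, including part-time for economic reasons, counts as employed).
Unemployed = 62.40 + 18.95 = 81.35 thousand (jobless and actively searching, or on temporary layoff).
Labor force = 2,105.39 + 81.35 = 2,186.74 thousand.
Not in labor force = 22.54 + 735.24 = 757.78 thousand (those not working and not actively searching are outside the labor force — including those who want a job but have given up searching).
Civilian working-age population = 2,186.74 + 757.78 = 2,944.52 thousand.
Unemployment rate = 81.35 / 2,186.74 = 3.72%.
Labor force participation rate = 2,186.74 / 2,944.52 = 74.26%.

Unemployment rate ≈ 3.72%; labor force participation rate ≈ 74.26%.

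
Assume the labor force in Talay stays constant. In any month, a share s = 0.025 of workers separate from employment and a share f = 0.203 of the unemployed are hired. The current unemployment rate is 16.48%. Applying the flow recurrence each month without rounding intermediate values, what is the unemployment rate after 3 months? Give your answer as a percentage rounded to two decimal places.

Unemployment rate after three months ≈ 13.50%.

With a fixed labor force, u_{t+1} = u_t + s·(1−u_t) − f·u_t = u_t·(1−s−f) + s.
Here 1−s−f = 0.772 and s = 0.025.
u_1 = 0.164800 × 0.772 + 0.025 = 0.152226.
u_2 = 0.152226 × 0.772 + 0.025 = 0.142518.
u_3 = 0.142518 × 0.772 + 0.025 = 0.135024.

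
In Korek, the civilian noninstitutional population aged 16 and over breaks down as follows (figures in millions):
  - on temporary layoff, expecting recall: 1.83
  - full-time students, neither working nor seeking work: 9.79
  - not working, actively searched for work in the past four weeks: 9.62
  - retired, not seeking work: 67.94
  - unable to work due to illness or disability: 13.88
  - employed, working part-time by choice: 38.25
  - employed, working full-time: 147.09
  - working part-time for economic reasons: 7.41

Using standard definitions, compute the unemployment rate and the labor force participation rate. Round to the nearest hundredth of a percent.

Unemployment rate ≈ 5.61%; labor force participation rate ≈ 69.03%.

Employed = 38.25 + 147.09 + 7.41 = 192.75 million (anyone who worked, including part-time for economic reasons, counts as employed).
Unemployed = 1.83 + 9.62 = 11.45 million (jobless and actively searching, or on temporary layoff).
Labor force = 192.75 + 11.45 = 204.20 million.
Not in labor force = 9.79 + 67.94 + 13.88 = 91.61 million (those not working and not actively searching are outside the labor force).
Civilian working-age population = 204.20 + 91.61 = 295.81 million.
Unemployment rate = 11.45 / 204.20 = 5.61%.
Labor force participation rate = 204.20 / 295.81 = 69.03%.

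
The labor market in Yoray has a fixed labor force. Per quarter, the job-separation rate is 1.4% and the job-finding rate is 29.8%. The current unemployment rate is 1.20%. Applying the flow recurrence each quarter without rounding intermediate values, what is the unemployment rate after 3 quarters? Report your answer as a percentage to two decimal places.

With a fixed labor force, u_{t+1} = u_t + s·(1−u_t) − f·u_t = u_t·(1−s−f) + s.
Here 1−s−f = 0.688 and s = 0.014.
u_1 = 0.012000 × 0.688 + 0.014 = 0.022256.
u_2 = 0.022256 × 0.688 + 0.014 = 0.029312.
u_3 = 0.029312 × 0.688 + 0.014 = 0.034167.

Unemployment rate after three quarters ≈ 3.42%.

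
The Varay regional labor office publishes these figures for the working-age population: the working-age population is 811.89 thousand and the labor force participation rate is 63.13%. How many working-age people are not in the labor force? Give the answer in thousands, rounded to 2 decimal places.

Share not in the labor force = 1 − 0.6313 = 0.3687.
Not in labor force = 0.3687 × 811.89 ≈ 299.34 thousand.

About 299.34 thousand are not in the labor force.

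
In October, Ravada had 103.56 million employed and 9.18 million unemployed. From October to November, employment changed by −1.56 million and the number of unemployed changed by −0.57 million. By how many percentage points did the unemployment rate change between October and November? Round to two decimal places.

October: labor force = 103.56 + 9.18 = 112.74; u = 9.18/112.74 = 8.14%.
November: labor force = 102.00 + 8.61 = 110.61; u = 8.61/110.61 = 7.78%.
Change = 7.78% − 8.14% = −0.36 pp.

The unemployment rate changed by −0.36 percentage points.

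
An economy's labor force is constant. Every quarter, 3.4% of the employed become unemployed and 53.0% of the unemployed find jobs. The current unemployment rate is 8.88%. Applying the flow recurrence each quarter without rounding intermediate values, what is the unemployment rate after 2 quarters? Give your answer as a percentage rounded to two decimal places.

With a fixed labor force, u_{t+1} = u_t + s·(1−u_t) − f·u_t = u_t·(1−s−f) + s.
Here 1−s−f = 0.436 and s = 0.034.
u_1 = 0.088800 × 0.436 + 0.034 = 0.072717.
u_2 = 0.072717 × 0.436 + 0.034 = 0.065705.

Unemployment rate after two quarters ≈ 6.57%.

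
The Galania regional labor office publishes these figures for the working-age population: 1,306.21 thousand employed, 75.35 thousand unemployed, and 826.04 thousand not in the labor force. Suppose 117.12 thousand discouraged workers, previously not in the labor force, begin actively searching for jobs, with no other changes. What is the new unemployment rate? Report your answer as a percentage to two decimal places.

New unemployment rate ≈ 12.84%.

Initially, labor force = 1,306.21 + 75.35 = 1,381.56 thousand, so u = 75.35/1,381.56 = 5.45%.
After the change, unemployed and labor force both rise by 117.12 → E = 1,306.21, U = 192.47, labor force = 1,498.68 thousand.
New unemployment rate = 192.47 / 1,498.68 = 12.84%.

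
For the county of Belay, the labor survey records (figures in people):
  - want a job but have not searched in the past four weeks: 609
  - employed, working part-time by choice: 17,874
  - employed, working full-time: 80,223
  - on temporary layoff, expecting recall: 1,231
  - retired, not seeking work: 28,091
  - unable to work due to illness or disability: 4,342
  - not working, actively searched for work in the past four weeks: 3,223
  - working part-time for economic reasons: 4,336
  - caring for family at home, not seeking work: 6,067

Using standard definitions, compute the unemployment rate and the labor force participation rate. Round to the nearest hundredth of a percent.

Unemployment rate ≈ 4.17%; labor force participation rate ≈ 73.21%.

Employed = 17,874 + 80,223 + 4,336 = 102,433 (anyone who worked, including part-time for economic reasons, counts as employed).
Unemployed = 1,231 + 3,223 = 4,454 (jobless and actively searching, or on temporary layoff).
Labor force = 102,433 + 4,454 = 106,887.
Not in labor force = 609 + 28,091 + 4,342 + 6,067 = 39,109 (those not working and not actively searching are outside the labor force — including those who want a job but have given up searching).
Civilian working-age population = 106,887 + 39,109 = 145,996.
Unemployment rate = 4,454 / 106,887 = 4.17%.
Labor force participation rate = 106,887 / 145,996 = 73.21%.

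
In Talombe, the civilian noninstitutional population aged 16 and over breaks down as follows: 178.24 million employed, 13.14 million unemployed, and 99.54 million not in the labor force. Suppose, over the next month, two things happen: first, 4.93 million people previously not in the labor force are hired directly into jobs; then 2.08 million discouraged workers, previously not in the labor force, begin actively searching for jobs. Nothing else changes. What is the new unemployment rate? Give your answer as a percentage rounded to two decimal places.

Initially, labor force = 178.24 + 13.14 = 191.38 million, so u = 13.14/191.38 = 6.87%.
After the first change, employed and labor force both rise by 4.93; unemployed unchanged → E = 183.17, U = 13.14, labor force = 196.31 million.
After the second change, unemployed and labor force both rise by 2.08 → E = 183.17, U = 15.22, labor force = 198.39 million.
New unemployment rate = 15.22 / 198.39 = 7.67%.

New unemployment rate ≈ 7.67%.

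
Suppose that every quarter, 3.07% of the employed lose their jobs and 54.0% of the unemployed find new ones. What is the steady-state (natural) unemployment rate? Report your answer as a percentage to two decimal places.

At steady state the flows balance: s·E = f·U, so U/(E+U) = s/(s+f).
u* = 3.07 / (3.07 + 54.0) = 3.07 / 57.07 = 5.38%.

Steady-state unemployment rate ≈ 5.38%.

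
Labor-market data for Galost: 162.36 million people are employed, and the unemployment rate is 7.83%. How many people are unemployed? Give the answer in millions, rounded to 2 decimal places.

Let U be the number unemployed. The labor force is E + U, and U/(E+U) = 0.0783.
So U = 0.0783 × 162.36 / (1 − 0.0783) = 12.7128 / 0.9217 ≈ 13.79 million.

About 13.79 million are unemployed.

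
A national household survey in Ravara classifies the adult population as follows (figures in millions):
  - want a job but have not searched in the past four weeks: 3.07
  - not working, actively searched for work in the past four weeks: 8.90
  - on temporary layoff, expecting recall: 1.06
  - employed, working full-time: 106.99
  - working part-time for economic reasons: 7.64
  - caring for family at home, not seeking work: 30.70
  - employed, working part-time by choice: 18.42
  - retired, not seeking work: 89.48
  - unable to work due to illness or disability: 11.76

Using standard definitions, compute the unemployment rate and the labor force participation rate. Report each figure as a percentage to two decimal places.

Unemployment rate ≈ 6.96%; labor force participation rate ≈ 51.44%.

Employed = 106.99 + 7.64 + 18.42 = 133.05 million (anyone who worked, including part-time for economic reasons, counts as employed).
Unemployed = 8.90 + 1.06 = 9.96 million (jobless and actively searching, or on temporary layoff).
Labor force = 133.05 + 9.96 = 143.01 million.
Not in labor force = 3.07 + 30.70 + 89.48 + 11.76 = 135.01 million (those not working and not actively searching are outside the labor force — including those who want a job but have given up searching).
Civilian working-age population = 143.01 + 135.01 = 278.02 million.
Unemployment rate = 9.96 / 143.01 = 6.96%.
Labor force participation rate = 143.01 / 278.02 = 51.44%.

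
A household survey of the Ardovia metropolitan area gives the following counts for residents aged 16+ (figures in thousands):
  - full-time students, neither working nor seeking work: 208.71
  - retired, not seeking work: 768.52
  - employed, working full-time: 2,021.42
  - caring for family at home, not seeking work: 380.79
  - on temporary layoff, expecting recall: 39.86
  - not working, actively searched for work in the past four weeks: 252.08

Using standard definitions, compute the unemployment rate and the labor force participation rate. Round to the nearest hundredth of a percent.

Unemployment rate ≈ 12.62%; labor force participation rate ≈ 63.01%.

Employed = 2,021.42 thousand.
Unemployed = 39.86 + 252.08 = 291.94 thousand (jobless and actively searching, or on temporary layoff).
Labor force = 2,021.42 + 291.94 = 2,313.36 thousand.
Not in labor force = 208.71 + 768.52 + 380.79 = 1,358.02 thousand (those not working and not actively searching are outside the labor force).
Civilian working-age population = 2,313.36 + 1,358.02 = 3,671.38 thousand.
Unemployment rate = 291.94 / 2,313.36 = 12.62%.
Labor force participation rate = 2,313.36 / 3,671.38 = 63.01%.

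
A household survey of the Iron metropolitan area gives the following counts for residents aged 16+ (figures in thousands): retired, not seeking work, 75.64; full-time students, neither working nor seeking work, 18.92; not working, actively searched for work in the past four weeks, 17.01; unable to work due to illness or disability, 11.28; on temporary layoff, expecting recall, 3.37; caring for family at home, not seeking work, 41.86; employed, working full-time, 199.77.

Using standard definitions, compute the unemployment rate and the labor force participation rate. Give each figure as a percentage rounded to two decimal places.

Employed = 199.77 thousand.
Unemployed = 17.01 + 3.37 = 20.38 thousand (jobless and actively searching, or on temporary layoff).
Labor force = 199.77 + 20.38 = 220.15 thousand.
Not in labor force = 75.64 + 18.92 + 11.28 + 41.86 = 147.70 thousand (those not working and not actively searching are outside the labor force).
Civilian working-age population = 220.15 + 147.70 = 367.85 thousand.
Unemployment rate = 20.38 / 220.15 = 9.26%.
Labor force participation rate = 220.15 / 367.85 = 59.85%.

Unemployment rate ≈ 9.26%; labor force participation rate ≈ 59.85%.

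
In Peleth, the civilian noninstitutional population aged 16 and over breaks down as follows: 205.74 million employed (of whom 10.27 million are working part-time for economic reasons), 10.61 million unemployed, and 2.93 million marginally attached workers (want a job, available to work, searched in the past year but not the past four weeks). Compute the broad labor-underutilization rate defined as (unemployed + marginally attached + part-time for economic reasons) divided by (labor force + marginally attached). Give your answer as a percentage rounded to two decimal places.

Labor force = 205.74 + 10.61 = 216.35 million.
Numerator = 10.61 + 2.93 + 10.27 = 23.81 million.
Denominator = 216.35 + 2.93 = 219.28 million.
Broad rate = 23.81 / 219.28 = 10.86%.

Broad underutilization rate ≈ 10.86%.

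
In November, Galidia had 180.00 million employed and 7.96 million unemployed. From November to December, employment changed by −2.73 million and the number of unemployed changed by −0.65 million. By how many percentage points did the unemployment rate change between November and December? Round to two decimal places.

The unemployment rate changed by −0.27 percentage points.

November: labor force = 180.00 + 7.96 = 187.96; u = 7.96/187.96 = 4.23%.
December: labor force = 177.27 + 7.31 = 184.58; u = 7.31/184.58 = 3.96%.
Change = 3.96% − 4.23% = −0.27 pp.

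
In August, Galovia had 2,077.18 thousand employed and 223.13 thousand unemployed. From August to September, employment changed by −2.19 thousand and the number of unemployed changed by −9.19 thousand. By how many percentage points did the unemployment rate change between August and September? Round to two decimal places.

The unemployment rate changed by −0.35 percentage points.

August: labor force = 2,077.18 + 223.13 = 2,300.31; u = 223.13/2,300.31 = 9.70%.
September: labor force = 2,074.99 + 213.94 = 2,288.93; u = 213.94/2,288.93 = 9.35%.
Change = 9.35% − 9.70% = −0.35 pp.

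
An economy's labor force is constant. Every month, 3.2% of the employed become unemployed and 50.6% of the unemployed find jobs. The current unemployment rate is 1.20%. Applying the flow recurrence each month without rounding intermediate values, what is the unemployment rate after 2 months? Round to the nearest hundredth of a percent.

With a fixed labor force, u_{t+1} = u_t + s·(1−u_t) − f·u_t = u_t·(1−s−f) + s.
Here 1−s−f = 0.462 and s = 0.032.
u_1 = 0.012000 × 0.462 + 0.032 = 0.037544.
u_2 = 0.037544 × 0.462 + 0.032 = 0.049345.

Unemployment rate after two months ≈ 4.93%.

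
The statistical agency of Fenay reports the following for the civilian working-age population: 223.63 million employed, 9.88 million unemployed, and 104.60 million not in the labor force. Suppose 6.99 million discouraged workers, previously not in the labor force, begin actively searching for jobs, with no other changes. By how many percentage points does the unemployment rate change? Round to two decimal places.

The unemployment rate changes by +2.78 percentage points.

Initially, labor force = 223.63 + 9.88 = 233.51 million, so u = 9.88/233.51 = 4.23%.
After the change, unemployed and labor force both rise by 6.99 → E = 223.63, U = 16.87, labor force = 240.50 million.
New unemployment rate = 16.87 / 240.50 = 7.01%.
Change = 7.01% − 4.23% = +2.78 percentage points.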